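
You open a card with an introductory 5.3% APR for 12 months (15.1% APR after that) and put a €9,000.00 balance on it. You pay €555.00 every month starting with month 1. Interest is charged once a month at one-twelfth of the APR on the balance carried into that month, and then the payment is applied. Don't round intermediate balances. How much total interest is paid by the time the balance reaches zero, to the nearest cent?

Promo months 1–12 at r₀ = 5.3%/12 = 0.00441667; months 13+ at r₁ = 15.1%/12 = 0.0125833.
After month 12: iterate B ← B·(1+r₀) − €555.00 for 12 months → €2,664.57.
Then at r₁ with €555.00/mo: n₂ = −ln(1 − r₁·B/P)/ln(1+r₁) ≈ 4.98 → 5 more payments.
Total paid = 16·€555.00 + €545.77 = €9,425.77; interest = €9,425.77 − €9,000.00 = €425.77.

€425.77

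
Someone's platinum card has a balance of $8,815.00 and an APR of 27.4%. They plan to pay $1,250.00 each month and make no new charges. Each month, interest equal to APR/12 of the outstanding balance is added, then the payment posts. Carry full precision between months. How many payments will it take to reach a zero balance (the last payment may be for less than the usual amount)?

8 months

Monthly rate r = 27.4%/12 = 2.28333% = 0.0228333.
Recurrence: B ← B·(1+r) − $1,250.00.
Month 1: interest $201.28; balance after payment $7,766.28.
Month 2: interest $177.33; balance after payment $6,693.61.
Closed form: n = −ln(1 − rB₀/P)/ln(1+r) = −ln(0.83898)/ln(1.02283) ≈ 7.777, so the balance reaches zero during payment 8.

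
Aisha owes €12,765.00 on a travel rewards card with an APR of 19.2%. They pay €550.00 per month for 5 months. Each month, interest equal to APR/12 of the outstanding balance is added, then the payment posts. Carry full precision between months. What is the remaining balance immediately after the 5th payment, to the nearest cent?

€10,979.99

Monthly rate r = 19.2%/12 = 1.6% = 0.016.
Each month: B ← B·(1+r) − €550.00.
Month 1: interest €204.24; balance after payment €12,419.24.
Month 2: interest €198.71; balance after payment €12,067.95.
Month 3: interest €193.09; balance after payment €11,711.04.
Month 4: interest €187.38; balance after payment €11,348.41.
Month 5: interest €181.57; balance after payment €10,979.99.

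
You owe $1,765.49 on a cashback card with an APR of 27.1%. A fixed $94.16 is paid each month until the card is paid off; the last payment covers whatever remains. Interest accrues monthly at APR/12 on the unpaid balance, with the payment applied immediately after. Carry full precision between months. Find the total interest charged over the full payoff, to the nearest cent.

Monthly rate r = 27.1%/12 = 2.25833% = 0.0225833.
Payoff takes n = ⌈−ln(1 − rB₀/P)/ln(1+r)⌉ = ⌈24.658⌉ = 25 payments; the last is $62.20.
Total paid = 24·$94.16 + $62.20 = $2,322.04.
Total interest = total paid − principal = $2,322.04 − $1,765.49 = $556.55.

$556.55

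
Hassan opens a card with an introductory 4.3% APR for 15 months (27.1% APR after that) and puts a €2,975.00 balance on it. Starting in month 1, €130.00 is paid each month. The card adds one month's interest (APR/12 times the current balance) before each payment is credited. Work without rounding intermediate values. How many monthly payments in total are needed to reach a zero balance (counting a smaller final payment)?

25 payments

Promo months 1–15 at r₀ = 4.3%/12 = 0.00358333; months 16+ at r₁ = 27.1%/12 = 0.0225833.
After month 15: iterate B ← B·(1+r₀) − €130.00 for 15 months → €1,139.30.
Then at r₁ with €130.00/mo: n₂ = −ln(1 − r₁·B/P)/ln(1+r₁) ≈ 9.88 → 10 more payments.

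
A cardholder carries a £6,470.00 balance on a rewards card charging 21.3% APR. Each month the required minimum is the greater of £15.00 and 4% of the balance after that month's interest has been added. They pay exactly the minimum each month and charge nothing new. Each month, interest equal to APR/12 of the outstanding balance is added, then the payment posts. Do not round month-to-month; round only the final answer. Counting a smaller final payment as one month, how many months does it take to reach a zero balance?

156 months

Monthly rate r = 21.3%/12 = 1.775% = 0.01775.
While 4% of the post-interest balance exceeds £15.00, each month B ← (B·(1+r))·(1 − 0.04), i.e. B shrinks by the factor (1+r)·0.96 = 0.97704.
This holds for months 1–124. Entering month 125 the balance is £363.11; 4% of the post-interest balance is now below £15.00, so the flat £15.00 minimum applies from here.
From month 125 a fixed £15.00 at rate r clears £363.11 in 32 more payments. Total: 124 + 32 = 156 months.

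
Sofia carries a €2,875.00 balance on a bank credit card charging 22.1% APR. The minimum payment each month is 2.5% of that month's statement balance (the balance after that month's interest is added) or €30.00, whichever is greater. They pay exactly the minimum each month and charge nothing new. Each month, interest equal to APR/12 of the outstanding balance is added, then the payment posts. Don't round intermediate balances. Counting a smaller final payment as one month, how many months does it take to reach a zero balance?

197 months

Monthly rate r = 22.1%/12 = 1.84167% = 0.0184167.
While 2.5% of the post-interest balance exceeds €30.00, each month B ← (B·(1+r))·(1 − 0.025), i.e. B shrinks by the factor (1+r)·0.975 = 0.99296.
This holds for months 1–127. Entering month 128 the balance is €1,171.55; 2.5% of the post-interest balance is now below €30.00, so the flat €30.00 minimum applies from here.
From month 128 a fixed €30.00 at rate r clears €1,171.55 in 70 more payments. Total: 127 + 70 = 197 months.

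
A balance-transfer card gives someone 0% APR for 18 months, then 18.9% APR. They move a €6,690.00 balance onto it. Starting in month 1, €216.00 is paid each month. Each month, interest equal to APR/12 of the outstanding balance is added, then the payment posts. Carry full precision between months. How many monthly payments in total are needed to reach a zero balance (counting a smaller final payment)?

33 payments

Promo months 1–18 at r₀ = 0%/12 = 0; months 19+ at r₁ = 18.9%/12 = 0.01575.
After month 18 (no interest yet): B = €6,690.00 − 18·€216.00 = €2,802.00.
Then at r₁ with €216.00/mo: n₂ = −ln(1 − r₁·B/P)/ln(1+r₁) ≈ 14.63 → 15 more payments.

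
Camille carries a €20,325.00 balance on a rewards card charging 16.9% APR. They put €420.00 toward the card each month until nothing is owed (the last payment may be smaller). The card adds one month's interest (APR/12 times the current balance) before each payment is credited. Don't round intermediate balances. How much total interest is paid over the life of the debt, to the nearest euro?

€14,039

Monthly rate r = 16.9%/12 = 1.40833% = 0.0140833.
Payoff takes n = ⌈−ln(1 − rB₀/P)/ln(1+r)⌉ = ⌈81.818⌉ = 82 payments; the last is €344.11.
Total paid = 81·€420.00 + €344.11 = €34,364.11.
Total interest = total paid − principal = €34,364.11 − €20,325.00 = €14,039.11.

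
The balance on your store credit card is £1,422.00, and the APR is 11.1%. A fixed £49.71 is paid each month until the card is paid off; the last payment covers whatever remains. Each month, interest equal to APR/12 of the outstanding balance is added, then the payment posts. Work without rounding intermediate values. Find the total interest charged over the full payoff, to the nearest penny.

£237.38

Monthly rate r = 11.1%/12 = 0.925% = 0.00925.
Payoff takes n = ⌈−ln(1 − rB₀/P)/ln(1+r)⌉ = ⌈33.380⌉ = 34 payments; the last is £18.95.
Total paid = 33·£49.71 + £18.95 = £1,659.38.
Total interest = total paid − principal = £1,659.38 − £1,422.00 = £237.38.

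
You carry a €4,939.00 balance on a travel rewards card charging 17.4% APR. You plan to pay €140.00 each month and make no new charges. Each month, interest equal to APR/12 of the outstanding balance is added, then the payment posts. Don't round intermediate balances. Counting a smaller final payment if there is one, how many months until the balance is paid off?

50 months

Monthly rate r = 17.4%/12 = 1.45% = 0.0145.
Recurrence: B ← B·(1+r) − €140.00.
Month 1: interest €71.62; balance after payment €4,870.62.
Month 2: interest €70.62; balance after payment €4,801.24.
Closed form: n = −ln(1 − rB₀/P)/ln(1+r) = −ln(0.48846)/ln(1.0145) ≈ 49.771, so the balance reaches zero during payment 50.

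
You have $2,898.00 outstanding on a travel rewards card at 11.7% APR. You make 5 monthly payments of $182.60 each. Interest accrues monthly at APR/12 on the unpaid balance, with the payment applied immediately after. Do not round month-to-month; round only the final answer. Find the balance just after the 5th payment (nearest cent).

Monthly rate r = 11.7%/12 = 0.975% = 0.00975.
Each month: B ← B·(1+r) − $182.60.
Month 1: interest $28.26; balance after payment $2,743.66.
Month 2: interest $26.75; balance after payment $2,587.81.
Month 3: interest $25.23; balance after payment $2,430.44.
Month 4: interest $23.70; balance after payment $2,271.53.
Month 5: interest $22.15; balance after payment $2,111.08.

$2,111.08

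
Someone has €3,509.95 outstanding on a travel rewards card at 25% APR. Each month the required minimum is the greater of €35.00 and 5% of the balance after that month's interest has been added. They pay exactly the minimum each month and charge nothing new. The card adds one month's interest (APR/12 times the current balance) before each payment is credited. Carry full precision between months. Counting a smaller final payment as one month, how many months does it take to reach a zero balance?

Monthly rate r = 25%/12 = 2.08333% = 0.0208333.
While 5% of the post-interest balance exceeds €35.00, each month B ← (B·(1+r))·(1 − 0.05), i.e. B shrinks by the factor (1+r)·0.95 = 0.96979.
This holds for months 1–54. Entering month 55 the balance is €669.79; 5% of the post-interest balance is now below €35.00, so the flat €35.00 minimum applies from here.
From month 55 a fixed €35.00 at rate r clears €669.79 in 25 more payments. Total: 54 + 25 = 79 months.

79 months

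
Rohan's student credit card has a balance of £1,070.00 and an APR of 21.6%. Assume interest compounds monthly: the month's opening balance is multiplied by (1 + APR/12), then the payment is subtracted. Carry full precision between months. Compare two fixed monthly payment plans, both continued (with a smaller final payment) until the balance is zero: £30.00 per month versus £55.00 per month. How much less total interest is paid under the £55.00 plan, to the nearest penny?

Monthly rate r = 21.6%/12 = 1.8% = 0.018.
At £30.00/mo: n = ⌈−ln(1 − rB₀/P)/ln(1+r)⌉ = 58 payments (last £17.46); total interest = total paid − £1,070.00 = £657.46.
At £55.00/mo: 25 payments (last £9.02); total interest £259.02.
Interest saved = £657.46 − £259.02 = £398.44.

£398.44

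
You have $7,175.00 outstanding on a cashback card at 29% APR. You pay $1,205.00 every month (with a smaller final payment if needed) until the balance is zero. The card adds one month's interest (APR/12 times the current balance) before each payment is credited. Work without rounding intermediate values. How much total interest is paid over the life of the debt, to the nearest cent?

Monthly rate r = 29%/12 = 2.41667% = 0.0241667.
Payoff takes n = ⌈−ln(1 − rB₀/P)/ln(1+r)⌉ = ⌈6.506⌉ = 7 payments; the last is $613.63.
Total paid = 6·$1,205.00 + $613.63 = $7,843.63.
Total interest = total paid − principal = $7,843.63 − $7,175.00 = $668.63.

$668.63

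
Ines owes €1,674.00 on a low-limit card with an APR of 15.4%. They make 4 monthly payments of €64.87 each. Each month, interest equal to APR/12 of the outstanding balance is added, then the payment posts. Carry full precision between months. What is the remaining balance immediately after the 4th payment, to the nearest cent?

Monthly rate r = 15.4%/12 = 1.28333% = 0.0128333.
Each month: B ← B·(1+r) − €64.87.
Month 1: interest €21.48; balance after payment €1,630.61.
Month 2: interest €20.93; balance after payment €1,586.67.
Month 3: interest €20.36; balance after payment €1,542.16.
Month 4: interest €19.79; balance after payment €1,497.08.

€1,497.08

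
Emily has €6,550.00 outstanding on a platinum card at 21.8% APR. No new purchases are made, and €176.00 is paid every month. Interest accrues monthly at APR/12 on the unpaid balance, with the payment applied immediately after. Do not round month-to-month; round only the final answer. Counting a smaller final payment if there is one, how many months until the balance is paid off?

63 payments

Monthly rate r = 21.8%/12 = 1.81667% = 0.0181667.
Recurrence: B ← B·(1+r) − €176.00.
Month 1: interest €118.99; balance after payment €6,492.99.
Month 2: interest €117.96; balance after payment €6,434.95.
Closed form: n = −ln(1 − rB₀/P)/ln(1+r) = −ln(0.32391)/ln(1.01817) ≈ 62.614, so the balance reaches zero during payment 63.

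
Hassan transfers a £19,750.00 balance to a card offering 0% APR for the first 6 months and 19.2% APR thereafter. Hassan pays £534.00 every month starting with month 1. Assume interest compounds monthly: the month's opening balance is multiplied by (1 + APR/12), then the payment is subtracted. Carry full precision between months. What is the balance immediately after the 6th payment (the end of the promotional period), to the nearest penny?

Promo months 1–6 at r₀ = 0%/12 = 0; months 7+ at r₁ = 19.2%/12 = 0.016.
After month 6 (no interest yet): B = £19,750.00 − 6·£534.00 = £16,546.00.

£16,546.00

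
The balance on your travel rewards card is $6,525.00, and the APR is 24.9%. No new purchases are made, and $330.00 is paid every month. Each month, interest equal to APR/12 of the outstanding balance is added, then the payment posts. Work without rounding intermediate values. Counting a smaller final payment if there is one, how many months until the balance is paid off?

Monthly rate r = 24.9%/12 = 2.075% = 0.02075.
Recurrence: B ← B·(1+r) − $330.00.
Month 1: interest $135.39; balance after payment $6,330.39.
Month 2: interest $131.36; balance after payment $6,131.75.
Closed form: n = −ln(1 − rB₀/P)/ln(1+r) = −ln(0.58972)/ln(1.02075) ≈ 25.714, so the balance reaches zero during payment 26.

26 months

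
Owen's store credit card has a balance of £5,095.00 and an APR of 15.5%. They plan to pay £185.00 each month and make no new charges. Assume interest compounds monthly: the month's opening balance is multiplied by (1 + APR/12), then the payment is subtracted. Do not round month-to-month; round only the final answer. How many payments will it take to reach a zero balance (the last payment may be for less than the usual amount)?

Monthly rate r = 15.5%/12 = 1.29167% = 0.0129167.
Recurrence: B ← B·(1+r) − £185.00.
Month 1: interest £65.81; balance after payment £4,975.81.
Month 2: interest £64.27; balance after payment £4,855.08.
Closed form: n = −ln(1 − rB₀/P)/ln(1+r) = −ln(0.64427)/ln(1.01292) ≈ 34.256, so the balance reaches zero during payment 35.

35 months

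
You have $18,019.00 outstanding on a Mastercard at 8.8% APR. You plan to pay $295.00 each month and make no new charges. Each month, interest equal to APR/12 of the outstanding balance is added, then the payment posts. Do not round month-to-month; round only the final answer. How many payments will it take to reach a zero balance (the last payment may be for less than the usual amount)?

82 payments

Monthly rate r = 8.8%/12 = 0.733333% = 0.00733333.
Recurrence: B ← B·(1+r) − $295.00.
Month 1: interest $132.14; balance after payment $17,856.14.
Month 2: interest $130.95; balance after payment $17,692.08.
Closed form: n = −ln(1 − rB₀/P)/ln(1+r) = −ln(0.55207)/ln(1.00733) ≈ 81.308, so the balance reaches zero during payment 82.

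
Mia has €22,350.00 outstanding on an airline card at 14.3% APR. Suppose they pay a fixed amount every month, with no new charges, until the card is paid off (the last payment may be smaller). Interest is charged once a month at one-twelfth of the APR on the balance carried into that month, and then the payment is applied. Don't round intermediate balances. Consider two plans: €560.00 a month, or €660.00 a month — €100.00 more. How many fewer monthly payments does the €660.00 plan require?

Monthly rate r = 14.3%/12 = 1.19167% = 0.0119167.
At €560.00/mo: n = ⌈−ln(1 − rB₀/P)/ln(1+r)⌉ = 55 payments (last €275.46); total interest = total paid − €22,350.00 = €8,165.46.
At €660.00/mo: 44 payments (last €410.88); total interest €6,440.88.
Payments saved = 55 − 44 = 11.

11 fewer payments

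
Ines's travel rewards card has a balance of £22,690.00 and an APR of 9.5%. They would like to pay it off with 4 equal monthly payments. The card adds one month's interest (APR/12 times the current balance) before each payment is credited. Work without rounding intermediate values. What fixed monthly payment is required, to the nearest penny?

Monthly rate r = 9.5%/12 = 0.791667% = 0.00791667.
Level-payment amortization: P = B₀·r / (1 − (1+r)^(−n)) = 22690.00·0.00791667 / (1 − 1.00792^(−4)).
Denominator 1 − (1+r)^(−4) = 0.0310497181.
P = 179.629 / 0.0310497181 ≈ 5785.21.

£5,785.21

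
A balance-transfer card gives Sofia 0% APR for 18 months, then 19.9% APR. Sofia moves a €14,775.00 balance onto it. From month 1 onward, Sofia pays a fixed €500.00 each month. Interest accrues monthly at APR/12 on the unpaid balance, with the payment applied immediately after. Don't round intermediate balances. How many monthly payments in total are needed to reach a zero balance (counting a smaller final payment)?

Promo months 1–18 at r₀ = 0%/12 = 0; months 19+ at r₁ = 19.9%/12 = 0.0165833.
After month 18 (no interest yet): B = €14,775.00 − 18·€500.00 = €5,775.00.
Then at r₁ with €500.00/mo: n₂ = −ln(1 − r₁·B/P)/ln(1+r₁) ≈ 12.93 → 13 more payments.

31 months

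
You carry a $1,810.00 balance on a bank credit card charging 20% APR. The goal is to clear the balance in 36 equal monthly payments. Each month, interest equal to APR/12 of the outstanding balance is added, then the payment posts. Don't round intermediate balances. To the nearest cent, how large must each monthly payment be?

$67.27

Monthly rate r = 20%/12 = 1.66667% = 0.0166667.
Level-payment amortization: P = B₀·r / (1 − (1+r)^(−n)) = 1810.00·0.0166667 / (1 − 1.01667^(−36)).
Denominator 1 − (1+r)^(−36) = 0.448467698.
P = 30.1667 / 0.448467698 ≈ 67.27.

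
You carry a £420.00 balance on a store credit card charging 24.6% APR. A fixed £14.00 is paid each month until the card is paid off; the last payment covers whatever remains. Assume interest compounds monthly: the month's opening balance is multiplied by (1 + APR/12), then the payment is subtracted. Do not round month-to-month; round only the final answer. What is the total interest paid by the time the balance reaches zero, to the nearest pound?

£239

Monthly rate r = 24.6%/12 = 2.05% = 0.0205.
Payoff takes n = ⌈−ln(1 − rB₀/P)/ln(1+r)⌉ = ⌈47.037⌉ = 48 payments; the last is £0.53.
Total paid = 47·£14.00 + £0.53 = £658.53.
Total interest = total paid − principal = £658.53 − £420.00 = £238.53.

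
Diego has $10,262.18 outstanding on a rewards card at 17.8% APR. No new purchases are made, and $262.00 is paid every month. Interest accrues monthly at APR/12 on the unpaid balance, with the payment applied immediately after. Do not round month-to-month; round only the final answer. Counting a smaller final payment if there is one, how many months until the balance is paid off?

Monthly rate r = 17.8%/12 = 1.48333% = 0.0148333.
Recurrence: B ← B·(1+r) − $262.00.
Month 1: interest $152.22; balance after payment $10,152.40.
Month 2: interest $150.59; balance after payment $10,041.00.
Closed form: n = −ln(1 − rB₀/P)/ln(1+r) = −ln(0.419)/ln(1.01483) ≈ 59.078, so the balance reaches zero during payment 60.

60 payments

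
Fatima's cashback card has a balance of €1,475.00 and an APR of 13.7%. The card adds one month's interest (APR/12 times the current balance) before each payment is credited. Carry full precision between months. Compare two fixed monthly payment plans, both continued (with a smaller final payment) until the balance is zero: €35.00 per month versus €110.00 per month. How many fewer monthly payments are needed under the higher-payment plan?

43 fewer payments

Monthly rate r = 13.7%/12 = 1.14167% = 0.0114167.
At €35.00/mo: n = ⌈−ln(1 − rB₀/P)/ln(1+r)⌉ = 58 payments (last €27.91); total interest = total paid − €1,475.00 = €547.91.
At €110.00/mo: 15 payments (last €70.20); total interest €135.20.
Payments saved = 58 − 15 = 43.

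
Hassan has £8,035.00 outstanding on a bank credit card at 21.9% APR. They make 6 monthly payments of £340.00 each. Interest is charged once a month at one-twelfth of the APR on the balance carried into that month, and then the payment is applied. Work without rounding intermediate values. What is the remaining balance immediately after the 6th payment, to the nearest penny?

£6,820.59

Monthly rate r = 21.9%/12 = 1.825% = 0.01825.
Each month: B ← B·(1+r) − £340.00.
Month 1: interest £146.64; balance after payment £7,841.64.
Month 2: interest £143.11; balance after payment £7,644.75.
Month 3: interest £139.52; balance after payment £7,444.27.
Month 4: interest £135.86; balance after payment £7,240.12.
Month 5: interest £132.13; balance after payment £7,032.26.
Month 6: interest £128.34; balance after payment £6,820.59.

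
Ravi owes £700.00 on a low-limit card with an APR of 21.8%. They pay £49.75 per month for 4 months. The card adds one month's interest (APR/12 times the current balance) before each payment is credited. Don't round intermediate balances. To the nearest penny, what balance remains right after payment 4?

£547.78

Monthly rate r = 21.8%/12 = 1.81667% = 0.0181667.
Each month: B ← B·(1+r) − £49.75.
Month 1: interest £12.72; balance after payment £662.97.
Month 2: interest £12.04; balance after payment £625.26.
Month 3: interest £11.36; balance after payment £586.87.
Month 4: interest £10.66; balance after payment £547.78.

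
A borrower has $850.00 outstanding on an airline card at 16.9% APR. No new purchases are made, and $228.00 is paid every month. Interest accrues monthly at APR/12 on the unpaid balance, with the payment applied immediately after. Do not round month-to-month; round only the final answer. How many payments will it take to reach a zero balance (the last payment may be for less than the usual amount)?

Monthly rate r = 16.9%/12 = 1.40833% = 0.0140833.
Recurrence: B ← B·(1+r) − $228.00.
Month 1: interest $11.97; balance after payment $633.97.
Month 2: interest $8.93; balance after payment $414.90.
Month 3: interest $5.84; balance after payment $192.74.
Month 4: interest $2.71; balance after payment $0.00.

4 months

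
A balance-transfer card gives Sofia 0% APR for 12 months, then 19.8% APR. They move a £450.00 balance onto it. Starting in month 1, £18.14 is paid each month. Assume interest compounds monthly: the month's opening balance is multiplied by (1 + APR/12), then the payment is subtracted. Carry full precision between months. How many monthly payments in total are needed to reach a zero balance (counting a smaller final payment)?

Promo months 1–12 at r₀ = 0%/12 = 0; months 13+ at r₁ = 19.8%/12 = 0.0165.
After month 12 (no interest yet): B = £450.00 − 12·£18.14 = £232.32.
Then at r₁ with £18.14/mo: n₂ = −ln(1 − r₁·B/P)/ln(1+r₁) ≈ 14.51 → 15 more payments.

27 payments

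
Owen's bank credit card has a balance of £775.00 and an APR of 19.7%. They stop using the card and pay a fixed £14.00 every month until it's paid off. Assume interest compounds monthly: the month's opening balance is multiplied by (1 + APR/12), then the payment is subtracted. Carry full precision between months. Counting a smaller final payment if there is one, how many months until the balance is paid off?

Monthly rate r = 19.7%/12 = 1.64167% = 0.0164167.
Recurrence: B ← B·(1+r) − £14.00.
Month 1: interest £12.72; balance after payment £773.72.
Month 2: interest £12.70; balance after payment £772.42.
Closed form: n = −ln(1 − rB₀/P)/ln(1+r) = −ln(0.09122)/ln(1.01642) ≈ 147.051, so the balance reaches zero during payment 148.

148 payments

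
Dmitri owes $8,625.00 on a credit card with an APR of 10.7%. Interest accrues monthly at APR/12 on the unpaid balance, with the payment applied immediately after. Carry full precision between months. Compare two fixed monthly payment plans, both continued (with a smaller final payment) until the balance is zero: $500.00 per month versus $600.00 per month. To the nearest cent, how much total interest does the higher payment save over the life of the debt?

Monthly rate r = 10.7%/12 = 0.891667% = 0.00891667.
At $500.00/mo: n = ⌈−ln(1 − rB₀/P)/ln(1+r)⌉ = 19 payments (last $407.32); total interest = total paid − $8,625.00 = $782.32.
At $600.00/mo: 16 payments (last $271.81); total interest $646.81.
Interest saved = $782.32 − $646.81 = $135.51.

$135.51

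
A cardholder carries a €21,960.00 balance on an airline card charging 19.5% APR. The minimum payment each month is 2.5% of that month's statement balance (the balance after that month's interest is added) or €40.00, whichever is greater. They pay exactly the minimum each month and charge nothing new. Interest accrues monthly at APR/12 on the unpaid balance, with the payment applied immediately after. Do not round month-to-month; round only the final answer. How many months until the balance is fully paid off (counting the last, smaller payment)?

Monthly rate r = 19.5%/12 = 1.625% = 0.01625.
While 2.5% of the post-interest balance exceeds €40.00, each month B ← (B·(1+r))·(1 − 0.025), i.e. B shrinks by the factor (1+r)·0.975 = 0.99084.
This holds for months 1–287. Entering month 288 the balance is €1,567.17; 2.5% of the post-interest balance is now below €40.00, so the flat €40.00 minimum applies from here.
From month 288 a fixed €40.00 at rate r clears €1,567.17 in 63 more payments. Total: 287 + 63 = 350 months.

350 months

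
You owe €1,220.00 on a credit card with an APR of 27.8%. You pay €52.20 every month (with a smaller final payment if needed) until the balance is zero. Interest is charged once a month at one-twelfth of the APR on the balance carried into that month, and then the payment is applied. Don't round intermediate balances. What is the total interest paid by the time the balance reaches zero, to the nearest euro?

€557

Monthly rate r = 27.8%/12 = 2.31667% = 0.0231667.
Payoff takes n = ⌈−ln(1 − rB₀/P)/ln(1+r)⌉ = ⌈34.043⌉ = 35 payments; the last is €2.28.
Total paid = 34·€52.20 + €2.28 = €1,777.08.
Total interest = total paid − principal = €1,777.08 − €1,220.00 = €557.08.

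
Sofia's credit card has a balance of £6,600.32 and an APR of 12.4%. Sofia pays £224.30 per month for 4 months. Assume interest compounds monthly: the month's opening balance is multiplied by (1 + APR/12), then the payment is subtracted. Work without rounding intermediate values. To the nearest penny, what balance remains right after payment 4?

£5,966.19

Monthly rate r = 12.4%/12 = 1.03333% = 0.0103333.
Each month: B ← B·(1+r) − £224.30.
Month 1: interest £68.20; balance after payment £6,444.22.
Month 2: interest £66.59; balance after payment £6,286.51.
Month 3: interest £64.96; balance after payment £6,127.17.
Month 4: interest £63.31; balance after payment £5,966.19.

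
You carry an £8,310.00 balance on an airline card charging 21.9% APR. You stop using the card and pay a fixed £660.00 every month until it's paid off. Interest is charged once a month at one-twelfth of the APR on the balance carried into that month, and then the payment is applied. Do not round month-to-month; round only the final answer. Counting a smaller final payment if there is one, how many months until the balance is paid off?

Monthly rate r = 21.9%/12 = 1.825% = 0.01825.
Recurrence: B ← B·(1+r) − £660.00.
Month 1: interest £151.66; balance after payment £7,801.66.
Month 2: interest £142.38; balance after payment £7,284.04.
Closed form: n = −ln(1 − rB₀/P)/ln(1+r) = −ln(0.77022)/ln(1.01825) ≈ 14.436, so the balance reaches zero during payment 15.

15 payments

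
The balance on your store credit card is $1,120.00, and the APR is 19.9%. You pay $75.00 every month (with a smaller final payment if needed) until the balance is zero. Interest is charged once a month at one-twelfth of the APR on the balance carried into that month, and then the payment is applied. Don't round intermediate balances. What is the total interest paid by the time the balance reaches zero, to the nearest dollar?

$178

Monthly rate r = 19.9%/12 = 1.65833% = 0.0165833.
Payoff takes n = ⌈−ln(1 − rB₀/P)/ln(1+r)⌉ = ⌈17.300⌉ = 18 payments; the last is $22.66.
Total paid = 17·$75.00 + $22.66 = $1,297.66.
Total interest = total paid − principal = $1,297.66 − $1,120.00 = $177.66.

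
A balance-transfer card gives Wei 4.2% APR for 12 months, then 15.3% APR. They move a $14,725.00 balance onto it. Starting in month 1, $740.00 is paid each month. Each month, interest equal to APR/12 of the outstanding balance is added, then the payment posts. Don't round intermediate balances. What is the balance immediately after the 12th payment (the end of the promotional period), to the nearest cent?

Promo months 1–12 at r₀ = 4.2%/12 = 0.0035; months 13+ at r₁ = 15.3%/12 = 0.01275.
After month 12: iterate B ← B·(1+r₀) − $740.00 for 12 months → $6,302.55.

$6,302.55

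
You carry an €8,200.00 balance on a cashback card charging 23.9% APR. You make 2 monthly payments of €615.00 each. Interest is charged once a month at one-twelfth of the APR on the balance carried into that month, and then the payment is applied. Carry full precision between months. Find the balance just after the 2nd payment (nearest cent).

€7,287.64

Monthly rate r = 23.9%/12 = 1.99167% = 0.0199167.
Each month: B ← B·(1+r) − €615.00.
Month 1: interest €163.32; balance after payment €7,748.32.
Month 2: interest €154.32; balance after payment €7,287.64.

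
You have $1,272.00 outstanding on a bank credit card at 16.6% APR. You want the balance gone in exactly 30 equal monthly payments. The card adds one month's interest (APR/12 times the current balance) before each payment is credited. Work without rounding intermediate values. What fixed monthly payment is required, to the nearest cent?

$52.09

Monthly rate r = 16.6%/12 = 1.38333% = 0.0138333.
Level-payment amortization: P = B₀·r / (1 − (1+r)^(−n)) = 1272.00·0.0138333 / (1 − 1.01383^(−30)).
Denominator 1 − (1+r)^(−30) = 0.337778895.
P = 17.596 / 0.337778895 ≈ 52.09.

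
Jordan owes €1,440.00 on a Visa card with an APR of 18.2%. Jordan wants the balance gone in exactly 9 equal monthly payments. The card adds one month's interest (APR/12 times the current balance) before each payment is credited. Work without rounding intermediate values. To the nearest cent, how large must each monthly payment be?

Monthly rate r = 18.2%/12 = 1.51667% = 0.0151667.
Level-payment amortization: P = B₀·r / (1 − (1+r)^(−n)) = 1440.00·0.0151667 / (1 − 1.01517^(−9)).
Denominator 1 − (1+r)^(−9) = 0.1266992.
P = 21.84 / 0.1266992 ≈ 172.38.

€172.38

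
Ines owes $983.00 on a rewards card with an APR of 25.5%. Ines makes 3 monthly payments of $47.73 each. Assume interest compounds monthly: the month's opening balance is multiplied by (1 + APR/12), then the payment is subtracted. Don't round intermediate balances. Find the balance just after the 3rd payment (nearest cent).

Monthly rate r = 25.5%/12 = 2.125% = 0.02125.
Each month: B ← B·(1+r) − $47.73.
Month 1: interest $20.89; balance after payment $956.16.
Month 2: interest $20.32; balance after payment $928.75.
Month 3: interest $19.74; balance after payment $900.75.

$900.75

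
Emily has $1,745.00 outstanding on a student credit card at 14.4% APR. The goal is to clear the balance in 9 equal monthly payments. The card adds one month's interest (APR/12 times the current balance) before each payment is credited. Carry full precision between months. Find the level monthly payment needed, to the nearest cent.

Monthly rate r = 14.4%/12 = 1.2% = 0.012.
Level-payment amortization: P = B₀·r / (1 − (1+r)^(−n)) = 1745.00·0.012 / (1 − 1.012^(−9)).
Denominator 1 − (1+r)^(−9) = 0.101795167.
P = 20.94 / 0.101795167 ≈ 205.71.

$205.71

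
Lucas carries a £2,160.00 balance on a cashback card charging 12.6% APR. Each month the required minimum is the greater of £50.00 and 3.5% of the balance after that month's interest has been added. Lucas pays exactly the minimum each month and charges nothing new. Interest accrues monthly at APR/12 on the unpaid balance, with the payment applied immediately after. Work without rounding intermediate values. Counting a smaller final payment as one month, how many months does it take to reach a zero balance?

Monthly rate r = 12.6%/12 = 1.05% = 0.0105.
While 3.5% of the post-interest balance exceeds £50.00, each month B ← (B·(1+r))·(1 − 0.035), i.e. B shrinks by the factor (1+r)·0.965 = 0.97513.
This holds for months 1–17. Entering month 18 the balance is £1,407.78; 3.5% of the post-interest balance is now below £50.00, so the flat £50.00 minimum applies from here.
From month 18 a fixed £50.00 at rate r clears £1,407.78 in 34 more payments. Total: 17 + 34 = 51 months.

51 months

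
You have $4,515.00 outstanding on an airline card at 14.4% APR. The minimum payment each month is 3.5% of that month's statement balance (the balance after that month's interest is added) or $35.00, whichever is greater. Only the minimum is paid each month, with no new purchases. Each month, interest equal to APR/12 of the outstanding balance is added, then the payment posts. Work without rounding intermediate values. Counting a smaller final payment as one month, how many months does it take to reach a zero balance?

Monthly rate r = 14.4%/12 = 1.2% = 0.012.
While 3.5% of the post-interest balance exceeds $35.00, each month B ← (B·(1+r))·(1 − 0.035), i.e. B shrinks by the factor (1+r)·0.965 = 0.97658.
This holds for months 1–65. Entering month 66 the balance is $967.53; 3.5% of the post-interest balance is now below $35.00, so the flat $35.00 minimum applies from here.
From month 66 a fixed $35.00 at rate r clears $967.53 in 34 more payments. Total: 65 + 34 = 99 months.

99 months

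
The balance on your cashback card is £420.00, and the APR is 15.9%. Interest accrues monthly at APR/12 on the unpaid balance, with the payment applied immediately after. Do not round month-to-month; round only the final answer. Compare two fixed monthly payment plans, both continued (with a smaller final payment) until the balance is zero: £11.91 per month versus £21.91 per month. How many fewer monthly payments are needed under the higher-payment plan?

25 fewer payments

Monthly rate r = 15.9%/12 = 1.325% = 0.01325.
At £11.91/mo: n = ⌈−ln(1 − rB₀/P)/ln(1+r)⌉ = 48 payments (last £10.01); total interest = total paid − £420.00 = £149.78.
At £21.91/mo: 23 payments (last £5.75); total interest £67.77.
Payments saved = 48 − 23 = 25.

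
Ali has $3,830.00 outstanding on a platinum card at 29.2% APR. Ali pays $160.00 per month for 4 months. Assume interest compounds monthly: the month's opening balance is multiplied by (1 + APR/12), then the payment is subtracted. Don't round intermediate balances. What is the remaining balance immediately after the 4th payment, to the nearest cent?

$3,552.87

Monthly rate r = 29.2%/12 = 2.43333% = 0.0243333.
Each month: B ← B·(1+r) − $160.00.
Month 1: interest $93.20; balance after payment $3,763.20.
Month 2: interest $91.57; balance after payment $3,694.77.
Month 3: interest $89.91; balance after payment $3,624.67.
Month 4: interest $88.20; balance after payment $3,552.87.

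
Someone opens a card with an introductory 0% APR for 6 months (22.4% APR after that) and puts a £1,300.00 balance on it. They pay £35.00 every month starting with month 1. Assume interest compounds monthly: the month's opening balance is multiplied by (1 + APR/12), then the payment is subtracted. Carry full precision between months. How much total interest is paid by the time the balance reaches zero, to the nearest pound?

Promo months 1–6 at r₀ = 0%/12 = 0; months 7+ at r₁ = 22.4%/12 = 0.0186667.
After month 6 (no interest yet): B = £1,300.00 − 6·£35.00 = £1,090.00.
Then at r₁ with £35.00/mo: n₂ = −ln(1 − r₁·B/P)/ln(1+r₁) ≈ 47.08 → 48 more payments.
Total paid = 53·£35.00 + £2.74 = £1,857.74; interest = £1,857.74 − £1,300.00 = £557.74.

£558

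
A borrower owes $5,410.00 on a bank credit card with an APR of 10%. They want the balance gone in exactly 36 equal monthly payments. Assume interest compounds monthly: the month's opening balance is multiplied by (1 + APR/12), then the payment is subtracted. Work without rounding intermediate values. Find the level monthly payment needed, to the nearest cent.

$174.57

Monthly rate r = 10%/12 = 0.833333% = 0.00833333.
Level-payment amortization: P = B₀·r / (1 − (1+r)^(−n)) = 5410.00·0.00833333 / (1 − 1.00833^(−36)).
Denominator 1 − (1+r)^(−36) = 0.258260297.
P = 45.0833 / 0.258260297 ≈ 174.57.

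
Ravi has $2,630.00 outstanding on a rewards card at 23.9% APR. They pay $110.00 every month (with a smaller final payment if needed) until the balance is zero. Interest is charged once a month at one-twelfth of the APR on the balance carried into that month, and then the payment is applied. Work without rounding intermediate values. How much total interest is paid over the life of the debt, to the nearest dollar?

$977

Monthly rate r = 23.9%/12 = 1.99167% = 0.0199167.
Payoff takes n = ⌈−ln(1 − rB₀/P)/ln(1+r)⌉ = ⌈32.789⌉ = 33 payments; the last is $86.95.
Total paid = 32·$110.00 + $86.95 = $3,606.95.
Total interest = total paid − principal = $3,606.95 − $2,630.00 = $976.95.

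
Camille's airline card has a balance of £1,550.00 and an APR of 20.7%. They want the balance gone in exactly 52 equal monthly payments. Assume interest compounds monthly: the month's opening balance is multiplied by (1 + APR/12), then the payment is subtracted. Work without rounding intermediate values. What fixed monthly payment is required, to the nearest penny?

Monthly rate r = 20.7%/12 = 1.725% = 0.01725.
Level-payment amortization: P = B₀·r / (1 − (1+r)^(−n)) = 1550.00·0.01725 / (1 − 1.01725^(−52)).
Denominator 1 − (1+r)^(−52) = 0.589077732.
P = 26.7375 / 0.589077732 ≈ 45.39.

£45.39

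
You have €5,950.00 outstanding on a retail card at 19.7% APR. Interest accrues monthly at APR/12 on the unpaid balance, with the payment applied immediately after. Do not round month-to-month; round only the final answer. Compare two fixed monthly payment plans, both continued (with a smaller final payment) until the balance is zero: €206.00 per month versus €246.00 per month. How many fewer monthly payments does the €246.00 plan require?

8 fewer payments

Monthly rate r = 19.7%/12 = 1.64167% = 0.0164167.
At €206.00/mo: n = ⌈−ln(1 − rB₀/P)/ln(1+r)⌉ = 40 payments (last €98.18); total interest = total paid − €5,950.00 = €2,182.18.
At €246.00/mo: 32 payments (last €17.80); total interest €1,693.80.
Payments saved = 40 − 32 = 8.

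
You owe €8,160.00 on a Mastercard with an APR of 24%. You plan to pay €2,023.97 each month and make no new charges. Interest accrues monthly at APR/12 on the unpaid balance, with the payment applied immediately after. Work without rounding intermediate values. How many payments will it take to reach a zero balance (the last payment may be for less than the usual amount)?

Monthly rate r = 24%/12 = 2% = 0.02.
Recurrence: B ← B·(1+r) − €2,023.97.
Month 1: interest €163.20; balance after payment €6,299.23.
Month 2: interest €125.98; balance after payment €4,401.24.
Month 3: interest €88.02; balance after payment €2,465.30.
Month 4: interest €49.31; balance after payment €490.64.
Month 5: interest €9.81; balance after payment €0.00.

5 months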